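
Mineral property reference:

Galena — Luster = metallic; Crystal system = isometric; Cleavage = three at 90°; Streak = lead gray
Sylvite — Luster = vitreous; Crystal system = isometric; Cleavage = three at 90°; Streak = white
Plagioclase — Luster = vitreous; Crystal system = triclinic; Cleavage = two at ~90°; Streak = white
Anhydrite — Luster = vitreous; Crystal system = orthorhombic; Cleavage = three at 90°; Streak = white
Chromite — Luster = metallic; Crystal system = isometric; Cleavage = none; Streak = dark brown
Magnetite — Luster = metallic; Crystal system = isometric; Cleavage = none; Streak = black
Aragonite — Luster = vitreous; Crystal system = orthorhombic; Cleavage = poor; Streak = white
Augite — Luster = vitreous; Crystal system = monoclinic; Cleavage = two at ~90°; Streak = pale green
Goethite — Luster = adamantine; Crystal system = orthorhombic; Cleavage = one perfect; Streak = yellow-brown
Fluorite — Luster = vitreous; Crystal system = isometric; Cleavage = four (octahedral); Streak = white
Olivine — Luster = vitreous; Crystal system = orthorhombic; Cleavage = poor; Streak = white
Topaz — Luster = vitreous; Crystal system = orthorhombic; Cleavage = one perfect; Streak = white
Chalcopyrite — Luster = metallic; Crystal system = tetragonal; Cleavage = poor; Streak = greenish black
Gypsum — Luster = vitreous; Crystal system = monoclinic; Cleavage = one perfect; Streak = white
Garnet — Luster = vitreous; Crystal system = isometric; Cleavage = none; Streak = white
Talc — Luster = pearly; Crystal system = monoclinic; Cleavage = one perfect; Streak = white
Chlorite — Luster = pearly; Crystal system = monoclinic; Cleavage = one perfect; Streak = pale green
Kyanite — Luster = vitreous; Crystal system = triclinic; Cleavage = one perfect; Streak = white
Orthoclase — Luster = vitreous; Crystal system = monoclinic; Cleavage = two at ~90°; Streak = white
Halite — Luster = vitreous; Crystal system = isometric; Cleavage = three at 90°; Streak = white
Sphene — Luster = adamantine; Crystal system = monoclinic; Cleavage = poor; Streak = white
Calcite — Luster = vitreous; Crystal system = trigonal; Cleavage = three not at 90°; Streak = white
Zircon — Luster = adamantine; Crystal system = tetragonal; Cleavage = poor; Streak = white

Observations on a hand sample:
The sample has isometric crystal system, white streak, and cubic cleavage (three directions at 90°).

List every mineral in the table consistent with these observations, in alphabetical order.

Isometric crystal system: narrows the field to Galena, Sylvite, Chromite, Magnetite, Fluorite, Garnet, Halite.
White streak is inconsistent with Galena, Chromite, Magnetite.
Cubic cleavage (three directions at 90°) excludes Fluorite, Garnet.
Consistent with every observation: Halite, Sylvite.

Halite, Sylvite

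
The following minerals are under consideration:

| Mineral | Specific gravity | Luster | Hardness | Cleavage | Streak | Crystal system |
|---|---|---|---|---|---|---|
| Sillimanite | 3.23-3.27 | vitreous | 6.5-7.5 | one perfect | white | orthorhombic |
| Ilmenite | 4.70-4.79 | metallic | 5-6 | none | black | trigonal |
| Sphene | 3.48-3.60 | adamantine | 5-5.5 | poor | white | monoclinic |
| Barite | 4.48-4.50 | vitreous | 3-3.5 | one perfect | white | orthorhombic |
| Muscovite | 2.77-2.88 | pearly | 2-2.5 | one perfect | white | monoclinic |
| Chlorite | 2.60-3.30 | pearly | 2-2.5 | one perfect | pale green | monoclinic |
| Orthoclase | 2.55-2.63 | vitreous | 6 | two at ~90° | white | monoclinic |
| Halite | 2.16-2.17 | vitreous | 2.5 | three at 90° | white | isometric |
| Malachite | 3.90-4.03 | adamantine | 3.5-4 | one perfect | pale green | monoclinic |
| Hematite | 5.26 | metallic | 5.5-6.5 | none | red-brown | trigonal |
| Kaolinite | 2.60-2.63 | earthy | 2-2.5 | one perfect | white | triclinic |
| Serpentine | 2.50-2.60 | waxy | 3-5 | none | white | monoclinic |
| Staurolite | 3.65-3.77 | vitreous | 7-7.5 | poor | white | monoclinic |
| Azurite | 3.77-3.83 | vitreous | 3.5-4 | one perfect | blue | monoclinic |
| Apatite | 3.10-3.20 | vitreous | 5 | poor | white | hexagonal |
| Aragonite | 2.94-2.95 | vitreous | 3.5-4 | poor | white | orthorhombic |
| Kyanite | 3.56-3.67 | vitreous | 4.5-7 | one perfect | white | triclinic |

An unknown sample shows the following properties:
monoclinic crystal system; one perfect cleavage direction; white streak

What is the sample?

Monoclinic crystal system: Sphene, Muscovite, Chlorite, Orthoclase, Malachite, Serpentine, Staurolite, Azurite remain.
One perfect cleavage direction is inconsistent with Sphene, Orthoclase, Serpentine, Staurolite.
White streak: leaves Muscovite.
Only Muscovite satisfies all observations.

Muscovite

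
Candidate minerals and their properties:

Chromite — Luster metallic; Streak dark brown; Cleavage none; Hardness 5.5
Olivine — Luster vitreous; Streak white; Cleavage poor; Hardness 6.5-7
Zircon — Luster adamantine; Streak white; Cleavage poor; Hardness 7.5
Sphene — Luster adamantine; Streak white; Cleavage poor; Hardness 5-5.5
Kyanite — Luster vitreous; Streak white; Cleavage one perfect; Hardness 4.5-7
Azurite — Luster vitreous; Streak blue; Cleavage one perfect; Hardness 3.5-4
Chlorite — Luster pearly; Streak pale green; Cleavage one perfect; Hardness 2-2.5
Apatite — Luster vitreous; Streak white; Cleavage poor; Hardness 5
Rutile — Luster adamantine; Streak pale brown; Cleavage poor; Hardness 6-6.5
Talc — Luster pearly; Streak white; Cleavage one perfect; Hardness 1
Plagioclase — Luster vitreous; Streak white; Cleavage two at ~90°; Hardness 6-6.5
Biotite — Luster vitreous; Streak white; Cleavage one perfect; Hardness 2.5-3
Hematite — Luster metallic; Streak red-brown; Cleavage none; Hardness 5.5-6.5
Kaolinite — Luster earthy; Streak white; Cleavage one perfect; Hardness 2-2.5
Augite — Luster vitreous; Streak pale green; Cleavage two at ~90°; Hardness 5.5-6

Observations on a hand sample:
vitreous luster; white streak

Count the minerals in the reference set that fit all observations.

Vitreous luster: Olivine, Kyanite, Azurite, Apatite, Plagioclase, Biotite, Augite remain.
White streak rules out Azurite, Augite.
Remaining candidates: Apatite, Biotite, Kyanite, Olivine, Plagioclase.
That is 5 minerals.

5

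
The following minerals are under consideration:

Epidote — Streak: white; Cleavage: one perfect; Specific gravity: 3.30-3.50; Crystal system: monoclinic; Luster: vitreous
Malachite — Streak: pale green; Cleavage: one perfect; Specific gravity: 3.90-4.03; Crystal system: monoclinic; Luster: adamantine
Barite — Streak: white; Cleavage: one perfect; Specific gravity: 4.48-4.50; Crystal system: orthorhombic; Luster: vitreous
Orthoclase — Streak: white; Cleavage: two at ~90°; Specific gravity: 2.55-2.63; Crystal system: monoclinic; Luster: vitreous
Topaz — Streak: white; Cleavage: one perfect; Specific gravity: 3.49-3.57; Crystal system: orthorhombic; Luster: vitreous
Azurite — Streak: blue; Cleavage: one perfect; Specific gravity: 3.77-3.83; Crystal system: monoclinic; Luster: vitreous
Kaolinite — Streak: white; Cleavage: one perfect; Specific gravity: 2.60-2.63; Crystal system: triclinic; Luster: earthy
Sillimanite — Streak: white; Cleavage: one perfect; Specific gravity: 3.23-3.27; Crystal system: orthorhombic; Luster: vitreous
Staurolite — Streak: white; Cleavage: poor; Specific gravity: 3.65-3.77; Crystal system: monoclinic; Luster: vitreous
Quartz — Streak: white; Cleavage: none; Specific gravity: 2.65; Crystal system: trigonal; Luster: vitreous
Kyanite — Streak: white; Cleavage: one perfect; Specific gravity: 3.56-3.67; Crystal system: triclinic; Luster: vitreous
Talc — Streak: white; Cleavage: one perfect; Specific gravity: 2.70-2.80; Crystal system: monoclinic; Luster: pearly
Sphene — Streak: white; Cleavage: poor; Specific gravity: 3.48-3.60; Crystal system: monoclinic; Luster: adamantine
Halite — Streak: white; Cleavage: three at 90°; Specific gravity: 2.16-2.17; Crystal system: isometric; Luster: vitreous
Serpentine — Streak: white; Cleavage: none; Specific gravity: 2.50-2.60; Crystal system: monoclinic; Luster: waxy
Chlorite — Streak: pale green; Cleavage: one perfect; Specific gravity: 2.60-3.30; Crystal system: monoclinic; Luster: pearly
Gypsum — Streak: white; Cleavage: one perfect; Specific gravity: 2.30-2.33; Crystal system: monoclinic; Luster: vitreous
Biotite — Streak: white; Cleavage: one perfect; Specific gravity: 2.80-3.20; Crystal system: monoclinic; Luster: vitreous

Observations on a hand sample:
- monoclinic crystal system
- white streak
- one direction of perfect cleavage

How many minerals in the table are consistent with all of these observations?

4

Monoclinic crystal system — only Epidote, Malachite, Orthoclase, Azurite, Staurolite, Talc, Sphene, Serpentine, Chlorite, Gypsum, Biotite remain.
White streak is inconsistent with Malachite, Azurite, Chlorite.
One direction of perfect cleavage eliminates Orthoclase, Staurolite, Sphene, Serpentine.
Remaining candidates: Biotite, Epidote, Gypsum, Talc.
That is 4 minerals.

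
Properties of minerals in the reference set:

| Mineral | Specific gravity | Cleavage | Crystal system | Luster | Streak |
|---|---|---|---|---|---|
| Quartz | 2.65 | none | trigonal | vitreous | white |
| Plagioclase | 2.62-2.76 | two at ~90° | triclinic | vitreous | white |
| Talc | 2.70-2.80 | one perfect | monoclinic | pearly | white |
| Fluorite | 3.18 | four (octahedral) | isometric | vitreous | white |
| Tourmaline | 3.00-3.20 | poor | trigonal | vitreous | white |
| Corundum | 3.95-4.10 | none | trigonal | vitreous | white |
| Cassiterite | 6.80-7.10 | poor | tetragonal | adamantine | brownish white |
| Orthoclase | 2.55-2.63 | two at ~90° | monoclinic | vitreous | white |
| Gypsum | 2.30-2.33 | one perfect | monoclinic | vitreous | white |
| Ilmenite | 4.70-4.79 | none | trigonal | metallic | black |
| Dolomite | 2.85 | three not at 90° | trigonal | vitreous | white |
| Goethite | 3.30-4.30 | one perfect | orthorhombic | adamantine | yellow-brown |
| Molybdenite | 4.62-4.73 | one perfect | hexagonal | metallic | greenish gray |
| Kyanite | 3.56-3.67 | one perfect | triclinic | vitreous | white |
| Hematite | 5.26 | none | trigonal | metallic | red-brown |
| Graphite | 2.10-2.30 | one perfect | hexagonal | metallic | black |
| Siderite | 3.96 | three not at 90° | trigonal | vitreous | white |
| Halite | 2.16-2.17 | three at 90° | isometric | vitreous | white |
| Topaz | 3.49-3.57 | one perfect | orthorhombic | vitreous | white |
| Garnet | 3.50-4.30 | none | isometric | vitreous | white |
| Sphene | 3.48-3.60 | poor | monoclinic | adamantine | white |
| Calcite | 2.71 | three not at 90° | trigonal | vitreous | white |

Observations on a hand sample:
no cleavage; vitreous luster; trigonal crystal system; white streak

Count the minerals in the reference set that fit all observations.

No cleavage — Quartz, Corundum, Ilmenite, Hematite, Garnet remain.
Vitreous luster excludes Ilmenite, Hematite.
Trigonal crystal system rules out Garnet.
White streak — consistent with all remaining minerals.
The minerals that satisfy all observations are Corundum, Quartz.
That is 2 minerals.

2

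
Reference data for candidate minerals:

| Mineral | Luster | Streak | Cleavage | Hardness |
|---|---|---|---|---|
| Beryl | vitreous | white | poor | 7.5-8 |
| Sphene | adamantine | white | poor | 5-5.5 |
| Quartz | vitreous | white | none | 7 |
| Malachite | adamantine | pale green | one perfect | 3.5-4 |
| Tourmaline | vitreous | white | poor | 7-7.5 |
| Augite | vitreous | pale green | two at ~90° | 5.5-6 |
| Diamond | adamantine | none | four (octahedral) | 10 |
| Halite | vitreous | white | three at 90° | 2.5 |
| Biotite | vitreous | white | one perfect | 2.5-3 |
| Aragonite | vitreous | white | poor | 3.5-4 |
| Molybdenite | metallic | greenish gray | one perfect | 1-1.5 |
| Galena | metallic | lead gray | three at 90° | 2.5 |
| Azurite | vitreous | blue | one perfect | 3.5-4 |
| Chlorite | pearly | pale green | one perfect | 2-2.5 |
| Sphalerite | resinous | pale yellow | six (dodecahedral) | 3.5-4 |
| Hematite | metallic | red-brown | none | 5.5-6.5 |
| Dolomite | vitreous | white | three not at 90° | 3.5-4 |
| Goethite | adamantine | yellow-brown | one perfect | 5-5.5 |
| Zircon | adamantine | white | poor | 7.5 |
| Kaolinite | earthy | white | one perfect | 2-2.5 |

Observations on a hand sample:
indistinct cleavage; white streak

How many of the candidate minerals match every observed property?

Indistinct cleavage: narrows the field to Beryl, Sphene, Tourmaline, Aragonite, Zircon.
White streak: all remaining candidates fit.
Consistent with every observation: Aragonite, Beryl, Sphene, Tourmaline, Zircon.
That is 5 minerals.

5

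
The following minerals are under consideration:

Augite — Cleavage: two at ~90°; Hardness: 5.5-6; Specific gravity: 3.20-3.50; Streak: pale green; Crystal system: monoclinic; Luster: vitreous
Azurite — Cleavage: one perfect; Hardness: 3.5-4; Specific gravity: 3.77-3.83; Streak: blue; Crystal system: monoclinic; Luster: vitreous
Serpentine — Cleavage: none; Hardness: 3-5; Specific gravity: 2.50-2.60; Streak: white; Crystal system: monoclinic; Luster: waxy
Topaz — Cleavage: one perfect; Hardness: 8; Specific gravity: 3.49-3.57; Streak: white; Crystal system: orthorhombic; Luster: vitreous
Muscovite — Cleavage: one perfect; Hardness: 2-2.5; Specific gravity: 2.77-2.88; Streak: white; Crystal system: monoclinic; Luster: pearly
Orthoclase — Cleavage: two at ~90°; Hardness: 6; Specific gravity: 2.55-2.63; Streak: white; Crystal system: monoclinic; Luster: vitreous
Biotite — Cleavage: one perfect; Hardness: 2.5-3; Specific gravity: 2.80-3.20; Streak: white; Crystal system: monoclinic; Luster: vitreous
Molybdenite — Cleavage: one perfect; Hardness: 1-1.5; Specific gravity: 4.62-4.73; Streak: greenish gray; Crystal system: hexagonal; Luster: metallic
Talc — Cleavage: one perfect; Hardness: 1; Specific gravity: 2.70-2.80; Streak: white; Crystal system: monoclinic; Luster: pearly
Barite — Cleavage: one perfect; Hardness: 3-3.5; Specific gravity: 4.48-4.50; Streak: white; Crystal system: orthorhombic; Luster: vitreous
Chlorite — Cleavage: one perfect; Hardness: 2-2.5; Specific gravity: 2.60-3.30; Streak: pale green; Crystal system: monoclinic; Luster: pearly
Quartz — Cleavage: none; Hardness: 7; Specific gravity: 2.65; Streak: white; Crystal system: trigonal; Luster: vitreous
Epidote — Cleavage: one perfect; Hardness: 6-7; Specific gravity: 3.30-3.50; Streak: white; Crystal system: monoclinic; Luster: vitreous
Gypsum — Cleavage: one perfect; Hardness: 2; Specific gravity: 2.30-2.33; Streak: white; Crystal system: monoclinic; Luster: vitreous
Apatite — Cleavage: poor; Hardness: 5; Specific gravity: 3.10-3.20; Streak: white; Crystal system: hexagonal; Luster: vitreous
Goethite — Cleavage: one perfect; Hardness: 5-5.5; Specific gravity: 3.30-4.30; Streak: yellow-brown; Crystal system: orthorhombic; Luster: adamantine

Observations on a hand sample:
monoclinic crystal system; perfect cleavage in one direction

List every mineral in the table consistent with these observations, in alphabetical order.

Monoclinic crystal system rules out Topaz, Molybdenite, Barite, Quartz, Apatite, Goethite.
Perfect cleavage in one direction rules out Augite, Serpentine, Orthoclase.
Consistent with every observation: Azurite, Biotite, Chlorite, Epidote, Gypsum, Muscovite, Talc.

Azurite, Biotite, Chlorite, Epidote, Gypsum, Muscovite, Talc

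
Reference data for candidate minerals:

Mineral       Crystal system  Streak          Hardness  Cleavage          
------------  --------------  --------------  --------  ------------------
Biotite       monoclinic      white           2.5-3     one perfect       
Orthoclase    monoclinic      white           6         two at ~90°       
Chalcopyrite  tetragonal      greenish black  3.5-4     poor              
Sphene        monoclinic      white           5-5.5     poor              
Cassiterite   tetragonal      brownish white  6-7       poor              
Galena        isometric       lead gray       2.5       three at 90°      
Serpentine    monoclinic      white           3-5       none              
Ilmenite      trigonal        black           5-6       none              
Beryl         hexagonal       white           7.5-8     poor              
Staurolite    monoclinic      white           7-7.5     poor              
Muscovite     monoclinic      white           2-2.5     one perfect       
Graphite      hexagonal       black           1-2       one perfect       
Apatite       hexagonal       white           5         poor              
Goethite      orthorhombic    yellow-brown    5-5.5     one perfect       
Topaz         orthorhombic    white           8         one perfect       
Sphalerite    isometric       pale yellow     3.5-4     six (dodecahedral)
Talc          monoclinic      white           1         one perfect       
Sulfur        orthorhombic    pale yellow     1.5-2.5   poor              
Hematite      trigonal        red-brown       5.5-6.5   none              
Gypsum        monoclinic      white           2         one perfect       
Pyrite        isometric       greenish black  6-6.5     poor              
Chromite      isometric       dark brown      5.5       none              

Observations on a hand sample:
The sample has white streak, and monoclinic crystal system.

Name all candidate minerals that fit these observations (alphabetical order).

White streak — Biotite, Orthoclase, Sphene, Serpentine, Beryl, Staurolite, Muscovite, Apatite, Topaz, Talc, Gypsum remain.
Monoclinic crystal system excludes Beryl, Apatite, Topaz.
Consistent with every observation: Biotite, Gypsum, Muscovite, Orthoclase, Serpentine, Sphene, Staurolite, Talc.

Biotite, Gypsum, Muscovite, Orthoclase, Serpentine, Sphene, Staurolite, Talc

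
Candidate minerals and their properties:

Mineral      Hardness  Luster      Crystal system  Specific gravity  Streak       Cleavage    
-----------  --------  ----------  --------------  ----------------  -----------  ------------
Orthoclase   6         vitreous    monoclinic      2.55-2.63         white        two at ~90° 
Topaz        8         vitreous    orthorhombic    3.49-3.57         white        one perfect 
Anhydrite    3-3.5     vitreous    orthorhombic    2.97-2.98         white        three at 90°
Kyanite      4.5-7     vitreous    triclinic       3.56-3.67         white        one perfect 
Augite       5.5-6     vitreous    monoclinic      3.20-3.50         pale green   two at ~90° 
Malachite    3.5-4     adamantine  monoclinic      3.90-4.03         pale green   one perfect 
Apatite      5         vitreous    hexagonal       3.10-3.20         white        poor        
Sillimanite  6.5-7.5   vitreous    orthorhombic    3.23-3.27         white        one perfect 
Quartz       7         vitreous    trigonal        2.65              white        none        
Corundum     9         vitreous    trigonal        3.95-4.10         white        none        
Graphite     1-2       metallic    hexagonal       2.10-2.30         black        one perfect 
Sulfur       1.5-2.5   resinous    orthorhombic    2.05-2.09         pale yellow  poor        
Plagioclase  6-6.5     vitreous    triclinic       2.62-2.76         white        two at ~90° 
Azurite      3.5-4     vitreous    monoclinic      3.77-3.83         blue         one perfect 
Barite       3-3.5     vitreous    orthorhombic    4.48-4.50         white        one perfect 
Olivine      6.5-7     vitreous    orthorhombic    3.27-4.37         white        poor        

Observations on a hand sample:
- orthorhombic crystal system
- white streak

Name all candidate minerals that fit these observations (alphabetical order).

Anhydrite, Barite, Olivine, Sillimanite, Topaz

Orthorhombic crystal system — leaves Topaz, Anhydrite, Sillimanite, Sulfur, Barite, Olivine.
White streak eliminates Sulfur.
Remaining candidates: Anhydrite, Barite, Olivine, Sillimanite, Topaz.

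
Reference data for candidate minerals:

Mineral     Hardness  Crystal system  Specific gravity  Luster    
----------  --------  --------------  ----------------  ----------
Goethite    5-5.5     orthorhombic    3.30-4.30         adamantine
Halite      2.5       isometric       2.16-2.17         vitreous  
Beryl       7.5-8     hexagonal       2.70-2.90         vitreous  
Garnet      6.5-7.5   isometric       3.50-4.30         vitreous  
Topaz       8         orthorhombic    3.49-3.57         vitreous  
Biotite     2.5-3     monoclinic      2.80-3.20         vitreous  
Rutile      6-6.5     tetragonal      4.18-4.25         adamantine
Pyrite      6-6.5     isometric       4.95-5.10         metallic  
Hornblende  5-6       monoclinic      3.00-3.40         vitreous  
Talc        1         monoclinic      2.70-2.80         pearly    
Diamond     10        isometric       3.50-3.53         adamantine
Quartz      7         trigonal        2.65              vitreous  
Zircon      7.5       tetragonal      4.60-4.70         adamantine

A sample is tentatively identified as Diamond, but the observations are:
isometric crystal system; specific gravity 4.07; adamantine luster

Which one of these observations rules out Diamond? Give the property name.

Isometric crystal system: Diamond has isometric system — consistent.
Specific gravity 4.07: Diamond has SG 3.50-3.53 — does not match.
Adamantine luster: Diamond has adamantine luster — consistent.
Only the specific gravity is inconsistent.

specific gravity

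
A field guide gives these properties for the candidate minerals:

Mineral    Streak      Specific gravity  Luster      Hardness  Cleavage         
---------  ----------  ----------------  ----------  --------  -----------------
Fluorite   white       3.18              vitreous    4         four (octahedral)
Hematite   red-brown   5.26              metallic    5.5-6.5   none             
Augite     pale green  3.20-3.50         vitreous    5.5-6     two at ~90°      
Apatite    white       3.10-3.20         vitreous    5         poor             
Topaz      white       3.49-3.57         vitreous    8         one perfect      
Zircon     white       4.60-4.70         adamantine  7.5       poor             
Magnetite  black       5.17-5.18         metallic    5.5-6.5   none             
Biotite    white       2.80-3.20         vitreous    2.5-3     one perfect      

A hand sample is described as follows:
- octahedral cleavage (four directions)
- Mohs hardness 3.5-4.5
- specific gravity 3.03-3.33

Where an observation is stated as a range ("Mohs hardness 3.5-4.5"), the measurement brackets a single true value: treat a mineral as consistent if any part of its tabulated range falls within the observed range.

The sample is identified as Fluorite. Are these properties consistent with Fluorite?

Octahedral cleavage (four directions) — is consistent with Fluorite (cleavage four (octahedral)).
Mohs hardness 3.5-4.5 — is consistent with Fluorite (hardness 4).
Specific gravity 3.03-3.33 — is consistent with Fluorite (SG 3.18).
All observations are consistent with the tabulated values for Fluorite.

Yes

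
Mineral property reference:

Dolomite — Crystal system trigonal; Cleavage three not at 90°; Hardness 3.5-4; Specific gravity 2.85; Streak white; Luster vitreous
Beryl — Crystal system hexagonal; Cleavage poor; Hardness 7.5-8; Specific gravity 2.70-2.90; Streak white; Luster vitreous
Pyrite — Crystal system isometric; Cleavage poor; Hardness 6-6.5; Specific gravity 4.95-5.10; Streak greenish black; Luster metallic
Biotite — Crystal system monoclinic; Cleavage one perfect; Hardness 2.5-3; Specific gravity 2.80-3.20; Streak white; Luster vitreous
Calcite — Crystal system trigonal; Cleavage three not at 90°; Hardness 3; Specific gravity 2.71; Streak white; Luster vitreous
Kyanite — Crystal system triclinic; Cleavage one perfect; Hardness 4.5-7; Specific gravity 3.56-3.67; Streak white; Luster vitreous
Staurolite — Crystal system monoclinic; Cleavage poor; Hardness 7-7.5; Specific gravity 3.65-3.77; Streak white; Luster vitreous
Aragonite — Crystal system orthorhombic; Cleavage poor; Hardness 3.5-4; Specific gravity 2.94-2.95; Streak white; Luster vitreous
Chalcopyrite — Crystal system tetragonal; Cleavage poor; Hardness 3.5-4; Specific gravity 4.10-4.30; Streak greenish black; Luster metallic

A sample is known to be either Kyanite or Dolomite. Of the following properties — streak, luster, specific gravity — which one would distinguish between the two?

Streak: both white — no difference.
Luster: both vitreous — no difference.
Specific gravity: Kyanite 3.56-3.67, Dolomite 2.85 — different.
Only specific gravity differs between Kyanite and Dolomite among the listed tests.

specific gravity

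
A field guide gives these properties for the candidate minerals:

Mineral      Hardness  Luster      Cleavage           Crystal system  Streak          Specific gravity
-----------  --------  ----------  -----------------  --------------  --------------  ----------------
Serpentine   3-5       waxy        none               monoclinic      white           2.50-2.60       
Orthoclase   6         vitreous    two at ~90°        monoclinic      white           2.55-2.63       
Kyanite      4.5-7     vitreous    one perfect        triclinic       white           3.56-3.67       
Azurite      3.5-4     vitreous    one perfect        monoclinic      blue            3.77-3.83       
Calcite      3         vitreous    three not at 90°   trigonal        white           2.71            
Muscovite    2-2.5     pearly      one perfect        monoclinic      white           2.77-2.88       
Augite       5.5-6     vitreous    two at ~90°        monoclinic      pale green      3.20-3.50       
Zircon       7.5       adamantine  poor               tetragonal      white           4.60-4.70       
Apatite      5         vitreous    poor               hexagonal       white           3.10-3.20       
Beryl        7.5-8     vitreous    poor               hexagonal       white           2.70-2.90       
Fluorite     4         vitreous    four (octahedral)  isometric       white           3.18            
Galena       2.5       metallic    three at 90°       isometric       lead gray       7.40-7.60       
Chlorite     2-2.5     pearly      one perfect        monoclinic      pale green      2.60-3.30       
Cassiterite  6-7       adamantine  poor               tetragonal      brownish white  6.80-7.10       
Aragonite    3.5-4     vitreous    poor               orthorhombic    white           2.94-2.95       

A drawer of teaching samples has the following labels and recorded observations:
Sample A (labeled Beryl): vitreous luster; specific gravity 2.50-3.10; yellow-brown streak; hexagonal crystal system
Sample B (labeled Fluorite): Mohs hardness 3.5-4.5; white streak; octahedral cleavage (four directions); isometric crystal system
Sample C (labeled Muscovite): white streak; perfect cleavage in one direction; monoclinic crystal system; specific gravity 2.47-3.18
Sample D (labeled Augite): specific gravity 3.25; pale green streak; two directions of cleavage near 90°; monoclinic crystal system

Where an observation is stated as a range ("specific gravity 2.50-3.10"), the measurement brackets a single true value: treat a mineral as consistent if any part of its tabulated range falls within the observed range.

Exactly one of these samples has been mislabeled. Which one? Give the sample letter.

A

Sample A: yellow-brown streak is outside the reference for Beryl (white streak) — mislabeled.
Sample B: observations are consistent with Fluorite.
Sample C: observations are consistent with Muscovite.
Sample D: observations are consistent with Augite.
Sample A is the mislabeled one.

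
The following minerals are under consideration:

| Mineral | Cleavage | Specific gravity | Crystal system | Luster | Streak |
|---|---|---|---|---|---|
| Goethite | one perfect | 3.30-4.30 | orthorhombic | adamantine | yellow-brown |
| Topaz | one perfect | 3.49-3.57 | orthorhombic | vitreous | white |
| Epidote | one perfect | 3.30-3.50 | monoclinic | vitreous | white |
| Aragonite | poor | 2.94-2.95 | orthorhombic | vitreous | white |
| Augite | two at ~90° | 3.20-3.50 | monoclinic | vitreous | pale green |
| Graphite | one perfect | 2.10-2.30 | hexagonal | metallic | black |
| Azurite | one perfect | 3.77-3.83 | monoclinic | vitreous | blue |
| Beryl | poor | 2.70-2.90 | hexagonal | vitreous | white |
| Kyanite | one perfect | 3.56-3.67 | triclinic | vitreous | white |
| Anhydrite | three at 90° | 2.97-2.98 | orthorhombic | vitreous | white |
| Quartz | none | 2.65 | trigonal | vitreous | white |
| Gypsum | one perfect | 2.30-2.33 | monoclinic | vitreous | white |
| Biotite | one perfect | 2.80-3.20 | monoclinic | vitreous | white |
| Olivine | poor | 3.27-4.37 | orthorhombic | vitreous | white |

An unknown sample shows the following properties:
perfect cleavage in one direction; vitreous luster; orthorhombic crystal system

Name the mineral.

Perfect cleavage in one direction eliminates Aragonite, Augite, Beryl, Anhydrite, Quartz, Olivine.
Vitreous luster is inconsistent with Goethite, Graphite.
Orthorhombic crystal system: narrows the field to Topaz.
Only Topaz satisfies all observations.

Topaz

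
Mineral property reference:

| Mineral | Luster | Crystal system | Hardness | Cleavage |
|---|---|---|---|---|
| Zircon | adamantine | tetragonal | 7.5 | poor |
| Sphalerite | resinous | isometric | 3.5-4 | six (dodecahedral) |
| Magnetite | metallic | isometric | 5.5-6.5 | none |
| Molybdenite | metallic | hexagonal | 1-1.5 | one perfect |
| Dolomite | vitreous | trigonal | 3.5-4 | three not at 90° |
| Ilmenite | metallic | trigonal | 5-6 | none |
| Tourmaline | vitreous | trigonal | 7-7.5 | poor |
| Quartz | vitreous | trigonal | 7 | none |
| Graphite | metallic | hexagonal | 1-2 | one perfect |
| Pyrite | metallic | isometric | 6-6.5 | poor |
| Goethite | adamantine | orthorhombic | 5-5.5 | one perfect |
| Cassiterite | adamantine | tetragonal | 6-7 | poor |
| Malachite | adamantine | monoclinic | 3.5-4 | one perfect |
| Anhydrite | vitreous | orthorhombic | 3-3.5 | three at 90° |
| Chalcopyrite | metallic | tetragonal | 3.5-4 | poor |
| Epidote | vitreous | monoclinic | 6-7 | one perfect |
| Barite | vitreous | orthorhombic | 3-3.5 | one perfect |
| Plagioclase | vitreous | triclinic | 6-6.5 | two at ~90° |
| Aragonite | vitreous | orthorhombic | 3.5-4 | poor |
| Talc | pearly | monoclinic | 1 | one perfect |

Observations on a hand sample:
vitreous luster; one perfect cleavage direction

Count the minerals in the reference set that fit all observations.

Vitreous luster: leaves Dolomite, Tourmaline, Quartz, Anhydrite, Epidote, Barite, Plagioclase, Aragonite.
One perfect cleavage direction: only Epidote, Barite remain.
The minerals that satisfy all observations are Barite, Epidote.
That is 2 minerals.

2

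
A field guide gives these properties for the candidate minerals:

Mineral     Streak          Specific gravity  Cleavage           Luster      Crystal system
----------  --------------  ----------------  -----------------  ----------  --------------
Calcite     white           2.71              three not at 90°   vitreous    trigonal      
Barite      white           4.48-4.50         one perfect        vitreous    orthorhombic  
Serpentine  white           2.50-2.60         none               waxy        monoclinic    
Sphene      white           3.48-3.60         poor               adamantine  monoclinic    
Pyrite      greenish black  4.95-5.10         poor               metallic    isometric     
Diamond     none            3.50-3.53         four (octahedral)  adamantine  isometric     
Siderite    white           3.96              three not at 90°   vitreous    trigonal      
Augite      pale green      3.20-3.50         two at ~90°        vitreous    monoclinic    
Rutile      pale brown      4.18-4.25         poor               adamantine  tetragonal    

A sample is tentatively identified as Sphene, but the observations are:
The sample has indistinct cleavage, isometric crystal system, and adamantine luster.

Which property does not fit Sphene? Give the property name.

Indistinct cleavage: Sphene has cleavage poor — within range.
Isometric crystal system: Sphene has monoclinic system — does not match.
Adamantine luster: Sphene has adamantine luster — within range.
The crystal system is the one property that does not fit.

crystal system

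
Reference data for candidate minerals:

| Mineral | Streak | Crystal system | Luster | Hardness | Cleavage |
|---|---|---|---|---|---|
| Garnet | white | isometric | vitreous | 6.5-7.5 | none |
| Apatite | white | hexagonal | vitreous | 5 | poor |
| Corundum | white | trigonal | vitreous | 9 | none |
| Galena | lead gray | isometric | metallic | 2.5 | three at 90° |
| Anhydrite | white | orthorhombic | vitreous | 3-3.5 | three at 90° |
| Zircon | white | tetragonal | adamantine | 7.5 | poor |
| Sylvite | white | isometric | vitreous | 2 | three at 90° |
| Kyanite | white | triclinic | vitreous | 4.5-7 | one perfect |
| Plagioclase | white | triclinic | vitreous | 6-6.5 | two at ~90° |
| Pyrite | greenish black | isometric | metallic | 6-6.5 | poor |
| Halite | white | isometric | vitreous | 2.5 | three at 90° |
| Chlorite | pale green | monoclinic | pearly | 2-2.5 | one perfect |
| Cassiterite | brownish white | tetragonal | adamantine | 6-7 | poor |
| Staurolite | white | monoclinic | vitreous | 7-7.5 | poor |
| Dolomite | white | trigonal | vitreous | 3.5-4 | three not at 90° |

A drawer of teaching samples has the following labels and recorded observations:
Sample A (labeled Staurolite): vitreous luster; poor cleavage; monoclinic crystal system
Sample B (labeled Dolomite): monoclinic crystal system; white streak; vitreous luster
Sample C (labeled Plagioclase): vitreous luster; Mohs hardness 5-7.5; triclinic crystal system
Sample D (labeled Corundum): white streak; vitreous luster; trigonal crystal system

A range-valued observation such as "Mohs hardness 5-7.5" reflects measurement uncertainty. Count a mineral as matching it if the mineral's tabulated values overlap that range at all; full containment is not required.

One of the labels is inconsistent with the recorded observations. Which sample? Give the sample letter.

Sample A: every observation is compatible with the reference values for Staurolite.
Sample B: monoclinic crystal system is outside the reference for Dolomite (trigonal system) — mislabeled.
Sample C: every observation is compatible with the reference values for Plagioclase.
Sample D: every observation is compatible with the reference values for Corundum.
Only sample B is inconsistent with its label.

B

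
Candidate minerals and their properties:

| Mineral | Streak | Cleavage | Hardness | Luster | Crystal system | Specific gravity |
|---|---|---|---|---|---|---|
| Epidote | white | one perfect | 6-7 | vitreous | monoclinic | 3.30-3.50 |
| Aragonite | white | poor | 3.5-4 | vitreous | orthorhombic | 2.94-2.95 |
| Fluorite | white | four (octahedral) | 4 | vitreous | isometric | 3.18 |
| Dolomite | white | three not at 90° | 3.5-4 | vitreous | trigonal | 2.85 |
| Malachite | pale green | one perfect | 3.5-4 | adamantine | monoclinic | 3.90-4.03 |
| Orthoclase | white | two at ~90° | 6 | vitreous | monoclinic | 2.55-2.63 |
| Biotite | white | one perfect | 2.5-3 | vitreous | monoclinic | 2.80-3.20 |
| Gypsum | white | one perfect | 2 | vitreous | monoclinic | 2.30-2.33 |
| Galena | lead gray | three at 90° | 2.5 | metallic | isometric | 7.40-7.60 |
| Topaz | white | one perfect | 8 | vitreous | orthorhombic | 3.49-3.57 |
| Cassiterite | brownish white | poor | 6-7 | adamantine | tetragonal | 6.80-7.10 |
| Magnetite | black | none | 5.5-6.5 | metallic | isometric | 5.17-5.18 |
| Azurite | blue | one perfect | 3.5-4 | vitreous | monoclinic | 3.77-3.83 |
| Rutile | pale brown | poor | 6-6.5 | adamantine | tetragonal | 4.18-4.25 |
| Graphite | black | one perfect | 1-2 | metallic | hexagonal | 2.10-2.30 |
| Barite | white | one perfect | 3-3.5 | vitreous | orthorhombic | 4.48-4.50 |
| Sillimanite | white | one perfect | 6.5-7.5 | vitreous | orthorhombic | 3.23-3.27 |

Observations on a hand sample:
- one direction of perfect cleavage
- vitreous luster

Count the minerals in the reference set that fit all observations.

One direction of perfect cleavage: leaves Epidote, Malachite, Biotite, Gypsum, Topaz, Azurite, Graphite, Barite, Sillimanite.
Vitreous luster is inconsistent with Malachite, Graphite.
Consistent with every observation: Azurite, Barite, Biotite, Epidote, Gypsum, Sillimanite, Topaz.
That is 7 minerals.

7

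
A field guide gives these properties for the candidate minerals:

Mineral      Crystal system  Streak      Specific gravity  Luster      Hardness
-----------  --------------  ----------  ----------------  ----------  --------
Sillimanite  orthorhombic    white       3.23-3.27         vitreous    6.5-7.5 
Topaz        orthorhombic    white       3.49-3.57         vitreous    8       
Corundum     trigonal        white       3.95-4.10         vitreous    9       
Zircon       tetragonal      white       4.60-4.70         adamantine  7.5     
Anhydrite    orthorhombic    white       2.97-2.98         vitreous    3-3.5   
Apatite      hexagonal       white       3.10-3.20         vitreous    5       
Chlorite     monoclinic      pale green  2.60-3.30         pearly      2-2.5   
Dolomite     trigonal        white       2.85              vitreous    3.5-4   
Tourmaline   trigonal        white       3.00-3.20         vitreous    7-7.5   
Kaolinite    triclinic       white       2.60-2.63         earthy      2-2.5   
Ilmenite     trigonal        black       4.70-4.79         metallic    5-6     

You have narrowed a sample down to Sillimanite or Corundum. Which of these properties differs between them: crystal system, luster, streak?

crystal system

Crystal system: Sillimanite orthorhombic, Corundum trigonal — these differ.
Luster: both vitreous — same for both.
Streak: both white — same for both.
Only crystal system differs between Sillimanite and Corundum among the listed tests.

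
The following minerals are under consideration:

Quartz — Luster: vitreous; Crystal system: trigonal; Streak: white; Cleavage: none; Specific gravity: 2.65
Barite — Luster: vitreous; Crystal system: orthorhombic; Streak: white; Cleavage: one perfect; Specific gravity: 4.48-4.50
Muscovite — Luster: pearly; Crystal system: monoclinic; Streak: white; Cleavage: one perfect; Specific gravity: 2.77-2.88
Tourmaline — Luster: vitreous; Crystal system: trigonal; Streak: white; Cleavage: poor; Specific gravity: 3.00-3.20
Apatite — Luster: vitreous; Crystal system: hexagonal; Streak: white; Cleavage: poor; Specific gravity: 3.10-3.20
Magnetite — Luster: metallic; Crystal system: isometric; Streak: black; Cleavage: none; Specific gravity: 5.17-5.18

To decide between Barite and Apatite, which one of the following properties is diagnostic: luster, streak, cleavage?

cleavage

Luster: both vitreous — no difference.
Streak: both white — no difference.
Cleavage: Barite one perfect, Apatite poor — different.
Of the listed properties, cleavage is the one that separates them.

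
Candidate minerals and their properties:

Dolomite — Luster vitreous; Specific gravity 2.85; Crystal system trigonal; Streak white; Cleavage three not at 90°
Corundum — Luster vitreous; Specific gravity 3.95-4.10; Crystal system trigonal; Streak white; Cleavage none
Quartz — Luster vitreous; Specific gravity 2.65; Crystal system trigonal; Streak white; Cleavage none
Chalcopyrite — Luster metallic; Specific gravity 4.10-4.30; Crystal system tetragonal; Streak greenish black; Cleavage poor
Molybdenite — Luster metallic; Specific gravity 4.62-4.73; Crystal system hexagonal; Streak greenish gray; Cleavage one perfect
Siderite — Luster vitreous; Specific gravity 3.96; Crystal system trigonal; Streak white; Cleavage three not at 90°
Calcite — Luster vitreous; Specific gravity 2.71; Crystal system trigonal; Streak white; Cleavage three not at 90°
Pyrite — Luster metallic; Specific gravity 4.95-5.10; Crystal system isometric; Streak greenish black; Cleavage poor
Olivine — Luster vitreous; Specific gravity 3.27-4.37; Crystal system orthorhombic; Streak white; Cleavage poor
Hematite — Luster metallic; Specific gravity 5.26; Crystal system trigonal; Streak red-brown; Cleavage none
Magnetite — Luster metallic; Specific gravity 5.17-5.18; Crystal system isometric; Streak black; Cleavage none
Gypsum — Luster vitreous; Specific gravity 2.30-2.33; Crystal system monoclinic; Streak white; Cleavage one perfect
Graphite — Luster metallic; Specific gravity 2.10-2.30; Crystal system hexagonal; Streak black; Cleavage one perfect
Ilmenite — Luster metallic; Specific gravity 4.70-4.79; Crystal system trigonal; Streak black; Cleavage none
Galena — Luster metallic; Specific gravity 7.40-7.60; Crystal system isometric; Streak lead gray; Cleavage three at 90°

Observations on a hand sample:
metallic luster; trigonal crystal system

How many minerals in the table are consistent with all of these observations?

Metallic luster — Chalcopyrite, Molybdenite, Pyrite, Hematite, Magnetite, Graphite, Ilmenite, Galena remain.
Trigonal crystal system — only Hematite, Ilmenite remain.
Remaining candidates: Hematite, Ilmenite.
That is 2 minerals.

2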